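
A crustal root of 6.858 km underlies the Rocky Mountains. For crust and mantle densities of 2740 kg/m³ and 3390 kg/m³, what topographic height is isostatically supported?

1.63 km

For local isostatic compensation: ρ_c h = (ρ_m − ρ_c) r.
h = r (ρ_m − ρ_c) / ρ_c = 6.858 km × (3390 − 2740) / 2740 = 1.63 km.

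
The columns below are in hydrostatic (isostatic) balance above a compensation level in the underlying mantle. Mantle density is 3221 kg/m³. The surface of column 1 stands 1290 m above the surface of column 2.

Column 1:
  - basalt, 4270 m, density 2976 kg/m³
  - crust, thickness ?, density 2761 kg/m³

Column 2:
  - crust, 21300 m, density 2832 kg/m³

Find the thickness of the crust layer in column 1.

Take the compensation level at the base of the deeper column (depth z_c below the surface of column 1) and equate Σ ρ_i t_i down to z_c; mantle fills any gap and the z_c terms cancel.
Column 1: 4270×2976 + x×2761 + (z_c − 4270 − x)×3221
Column 2: 1290×0 + 21300×2832 + (z_c − 1290 − 21300)×3221
The z_c×3221 term appears on both sides and cancels. Collect the known terms of each column as K = Σ(ρt)_known − 3221 × (depth of known layers): K_1 = 12707520 − 3221×4270 = −1046150; K_2 = 60321600 − 3221×(1290 + 21300) = −12440790.
Balance: K_1 − x×(3221 − 2761) = K_2, so x = (K_1 − K_2)/(3221 − 2761) = 11394600/460 = 24800 m.

24800 m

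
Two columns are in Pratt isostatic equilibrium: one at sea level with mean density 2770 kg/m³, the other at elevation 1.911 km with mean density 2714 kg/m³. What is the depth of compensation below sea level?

ρ_ref D = ρ (D + h) → D (ρ_ref − ρ) = ρ h.
D = ρ h/(ρ_ref − ρ) = 2714 × 1.911 km/(2770 − 2714) = 92.6 km.

92.6 km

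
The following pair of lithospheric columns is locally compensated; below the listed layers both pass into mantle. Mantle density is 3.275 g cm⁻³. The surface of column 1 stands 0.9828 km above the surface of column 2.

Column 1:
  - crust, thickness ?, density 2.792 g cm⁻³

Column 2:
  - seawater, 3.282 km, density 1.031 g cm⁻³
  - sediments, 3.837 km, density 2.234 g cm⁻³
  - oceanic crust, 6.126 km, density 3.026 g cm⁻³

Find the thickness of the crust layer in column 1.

33.3 km

Take the compensation level at the base of the deeper column (depth z_c below the surface of column 1) and equate Σ ρ_i t_i down to z_c; mantle fills any gap and the z_c terms cancel.
Column 1: x×2.792 + (z_c − 0 − x)×3.275
Column 2: 0.9828×0 + 3.282×1.031 + 3.837×2.234 + 6.126×3.026 + (z_c − 0.9828 − 13.245)×3.275
The z_c×3.275 term appears on both sides and cancels. Collect the known terms of each column as K = Σ(ρt)_known − 3.275 × (depth of known layers): K_1 = 0 − 3.275×0 = 0; K_2 = 30.492876 − 3.275×(0.9828 + 13.245) = −16.103169.
Balance: K_1 − x×(3.275 − 2.792) = K_2, so x = (K_1 − K_2)/(3.275 − 2.792) = 16.1032/0.483 = 33.3 km.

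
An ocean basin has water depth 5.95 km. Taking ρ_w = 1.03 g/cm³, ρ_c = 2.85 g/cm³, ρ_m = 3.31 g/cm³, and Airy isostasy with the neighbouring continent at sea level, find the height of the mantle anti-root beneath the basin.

For local isostatic compensation: replacing crust with seawater at the top is compensated by replacing crust with mantle at the base: d (ρ_c − ρ_w) = a (ρ_m − ρ_c).
a = d (ρ_c − ρ_w)/(ρ_m − ρ_c) = 5.95 km × 1.82/0.46 = 23.5 km.

23.5 km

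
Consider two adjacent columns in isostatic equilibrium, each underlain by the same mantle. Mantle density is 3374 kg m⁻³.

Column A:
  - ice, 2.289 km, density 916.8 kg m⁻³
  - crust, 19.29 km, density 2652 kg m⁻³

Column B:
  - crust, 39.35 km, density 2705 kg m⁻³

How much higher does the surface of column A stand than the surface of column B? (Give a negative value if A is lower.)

For any compensation level in the mantle, the mantle terms cancel and isostasy reduces to e = (Σt_A − Σt_B) − (Σ(ρt)_A − Σ(ρt)_B) / ρ_m.
Σt_A = 21.579 km; Σt_B = 39.35 km; Σ(ρt)_A = 53255.6352; Σ(ρt)_B = 106441.75 (in km·kg m⁻³).
e = (21.579 − 39.35) − (53255.6352 − 106441.75) / 3374 = −2.01 km.

−2.01 km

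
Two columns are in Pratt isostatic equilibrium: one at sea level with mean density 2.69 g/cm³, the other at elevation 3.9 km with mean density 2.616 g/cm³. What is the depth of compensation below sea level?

ρ_ref D = ρ (D + h) → D (ρ_ref − ρ) = ρ h.
D = ρ h/(ρ_ref − ρ) = 2.616 × 3.9 km/(2.69 − 2.616) = 138 km.

138 km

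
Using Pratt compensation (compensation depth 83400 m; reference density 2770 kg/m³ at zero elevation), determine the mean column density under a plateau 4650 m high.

Pratt balance: ρ_ref D = ρ (D + h).
ρ = ρ_ref D/(D + h) = 2770 × 83400 m/(83400 m + 4650 m) = 2620 kg/m³.

2620 kg/m³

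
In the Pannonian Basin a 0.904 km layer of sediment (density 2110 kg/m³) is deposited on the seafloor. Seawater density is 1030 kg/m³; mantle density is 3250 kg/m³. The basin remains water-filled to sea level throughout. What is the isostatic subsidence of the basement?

Submarine loading: the sediment displaces seawater, and the subsidence is in turn flooded, so s (ρ_m − ρ_w) = t (ρ_sed − ρ_w).
s = 0.904 km × (2110 − 1030) / (3250 − 1030) = 0.44 km.

0.44 km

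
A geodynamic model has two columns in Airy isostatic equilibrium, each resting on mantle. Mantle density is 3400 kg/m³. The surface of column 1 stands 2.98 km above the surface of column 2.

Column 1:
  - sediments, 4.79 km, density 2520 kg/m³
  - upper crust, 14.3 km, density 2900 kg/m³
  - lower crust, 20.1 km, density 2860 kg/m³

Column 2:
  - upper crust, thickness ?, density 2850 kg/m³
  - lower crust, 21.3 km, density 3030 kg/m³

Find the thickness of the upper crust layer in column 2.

7.65 km

Take the compensation level at the base of the deeper column (depth z_c below the surface of column 1) and equate Σ ρ_i t_i down to z_c; mantle fills any gap and the z_c terms cancel.
Column 1: 4.79×2520 + 14.3×2900 + 20.1×2860 + (z_c − 39.19)×3400
Column 2: 2.98×0 + x×2850 + 21.3×3030 + (z_c − 2.98 − 21.3 − x)×3400
The z_c×3400 term appears on both sides and cancels. Collect the known terms of each column as K = Σ(ρt)_known − 3400 × (depth of known layers): K_1 = 111026.8 − 3400×39.19 = −22219.2; K_2 = 64539 − 3400×(2.98 + 21.3) = −18013.
Balance: K_1 = K_2 − x×(3400 − 2850), so x = (K_2 − K_1)/(3400 − 2850) = 4206.2/550 = 7.65 km.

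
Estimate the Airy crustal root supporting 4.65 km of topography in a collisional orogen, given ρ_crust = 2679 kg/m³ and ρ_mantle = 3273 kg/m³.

21 km

In Airy isostatic equilibrium: the weight of the topography is balanced by the buoyancy of the root, ρ_c h = (ρ_m − ρ_c) r.
r = h · ρ_c / (ρ_m − ρ_c) = 4.65 km × 2679 / (3273 − 2679) = 21 km.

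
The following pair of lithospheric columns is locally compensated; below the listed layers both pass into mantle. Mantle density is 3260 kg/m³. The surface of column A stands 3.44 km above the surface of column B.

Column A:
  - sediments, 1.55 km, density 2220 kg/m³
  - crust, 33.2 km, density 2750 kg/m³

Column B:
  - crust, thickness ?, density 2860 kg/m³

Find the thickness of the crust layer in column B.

Take the compensation level at the base of the deeper column (depth z_c below the surface of column A) and equate Σ ρ_i t_i down to z_c; mantle fills any gap and the z_c terms cancel.
Column A: 1.55×2220 + 33.2×2750 + (z_c − 34.75)×3260
Column B: 3.44×0 + x×2860 + (z_c − 3.44 − 0 − x)×3260
The z_c×3260 term appears on both sides and cancels. Collect the known terms of each column as K = Σ(ρt)_known − 3260 × (depth of known layers): K_A = 94741 − 3260×34.75 = −18544; K_B = 0 − 3260×(3.44 + 0) = −11214.4.
Balance: K_A = K_B − x×(3260 − 2860), so x = (K_B − K_A)/(3260 − 2860) = 7329.6/400 = 18.3 km.

18.3 km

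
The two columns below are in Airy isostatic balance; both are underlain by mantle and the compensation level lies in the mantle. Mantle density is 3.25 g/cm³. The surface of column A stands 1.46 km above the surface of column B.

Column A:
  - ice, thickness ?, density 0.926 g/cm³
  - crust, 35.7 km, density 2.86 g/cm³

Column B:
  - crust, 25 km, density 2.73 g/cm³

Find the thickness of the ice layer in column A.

Take the compensation level at the base of the deeper column (depth z_c below the surface of column A) and equate Σ ρ_i t_i down to z_c; mantle fills any gap and the z_c terms cancel.
Column A: x×0.926 + 35.7×2.86 + (z_c − 35.7 − x)×3.25
Column B: 1.46×0 + 25×2.73 + (z_c − 1.46 − 25)×3.25
The z_c×3.25 term appears on both sides and cancels. Collect the known terms of each column as K = Σ(ρt)_known − 3.25 × (depth of known layers): K_A = 102.102 − 3.25×35.7 = −13.923; K_B = 68.25 − 3.25×(1.46 + 25) = −17.745.
Balance: K_A − x×(3.25 − 0.926) = K_B, so x = (K_A − K_B)/(3.25 − 0.926) = 3.822/2.324 = 1.64 km.

1.64 km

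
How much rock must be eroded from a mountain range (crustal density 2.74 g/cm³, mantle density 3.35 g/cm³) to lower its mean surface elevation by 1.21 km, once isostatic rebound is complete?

6.65 km

Net drop Δ = e − u = e − e ρ_c/ρ_m = e (ρ_m − ρ_c)/ρ_m.
e = Δ ρ_m/(ρ_m − ρ_c) = 1.21 km × 3.35/0.61 = 6.65 km.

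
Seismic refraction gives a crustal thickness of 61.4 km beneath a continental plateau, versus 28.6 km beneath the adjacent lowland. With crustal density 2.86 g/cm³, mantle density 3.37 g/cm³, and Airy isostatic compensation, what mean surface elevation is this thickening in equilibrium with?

Excess crust Δ = 61.4 km − 28.6 km = 32.8 km, split between elevation h and root r with h + r = Δ.
Airy balance ρ_c h = (ρ_m − ρ_c) r gives r = h ρ_c/(ρ_m − ρ_c), so h (1 + ρ_c/(ρ_m − ρ_c)) = Δ, i.e. h = Δ (ρ_m − ρ_c)/ρ_m.
h = 32.8 km × 0.51/3.37 = 4.96 km.

4.96 km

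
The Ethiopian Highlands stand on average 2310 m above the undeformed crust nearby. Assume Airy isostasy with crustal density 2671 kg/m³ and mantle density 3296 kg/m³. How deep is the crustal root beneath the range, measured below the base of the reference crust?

9870 m

By Archimedes' principle applied to the lithosphere: the weight of the topography is balanced by the buoyancy of the root, ρ_c h = (ρ_m − ρ_c) r.
r = h · ρ_c / (ρ_m − ρ_c) = 2310 m × 2671 / (3296 − 2671) = 9870 m.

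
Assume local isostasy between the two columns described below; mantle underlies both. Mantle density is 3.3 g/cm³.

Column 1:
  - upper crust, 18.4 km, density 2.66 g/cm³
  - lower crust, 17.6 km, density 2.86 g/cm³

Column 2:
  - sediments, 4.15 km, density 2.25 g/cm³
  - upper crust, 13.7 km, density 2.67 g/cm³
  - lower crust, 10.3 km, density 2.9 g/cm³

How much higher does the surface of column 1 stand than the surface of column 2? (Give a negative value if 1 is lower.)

0.731 km

For any compensation level in the mantle, the mantle terms cancel and isostasy reduces to e = (Σt_1 − Σt_2) − (Σ(ρt)_1 − Σ(ρt)_2) / ρ_m.
Σt_1 = 36 km; Σt_2 = 28.15 km; Σ(ρt)_1 = 99.28; Σ(ρt)_2 = 75.7865 (in km·g/cm³).
e = (36 − 28.15) − (99.28 − 75.7865) / 3.3 = 0.731 km.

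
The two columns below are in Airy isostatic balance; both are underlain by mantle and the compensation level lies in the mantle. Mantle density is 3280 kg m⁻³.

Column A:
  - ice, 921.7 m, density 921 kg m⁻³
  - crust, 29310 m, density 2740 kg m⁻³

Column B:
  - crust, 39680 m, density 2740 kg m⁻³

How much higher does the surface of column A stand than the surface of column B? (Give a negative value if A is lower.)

For any compensation level in the mantle, the mantle terms cancel and isostasy reduces to e = (Σt_A − Σt_B) − (Σ(ρt)_A − Σ(ρt)_B) / ρ_m.
Σt_A = 30231.7 m; Σt_B = 39680 m; Σ(ρt)_A = 81158285.7; Σ(ρt)_B = 108723200 (in m·kg m⁻³).
e = (30231.7 − 39680) − (81158285.7 − 108723200) / 3280 = −1040 m.

−1040 m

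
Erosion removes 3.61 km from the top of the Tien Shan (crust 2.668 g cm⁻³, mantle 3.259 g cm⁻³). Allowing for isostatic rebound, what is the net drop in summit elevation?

0.655 km

Rebound u = e ρ_c/ρ_m = 3.61 km × 2.668/3.259 = 2.955 km.
Net surface drop = e − u = 3.61 km − 2.955 km = e (ρ_m − ρ_c)/ρ_m = 0.655 km.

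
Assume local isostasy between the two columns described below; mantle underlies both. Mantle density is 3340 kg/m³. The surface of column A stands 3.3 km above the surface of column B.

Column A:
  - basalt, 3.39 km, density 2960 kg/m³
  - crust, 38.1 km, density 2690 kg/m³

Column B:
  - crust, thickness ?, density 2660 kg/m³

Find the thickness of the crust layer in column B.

Take the compensation level at the base of the deeper column (depth z_c below the surface of column A) and equate Σ ρ_i t_i down to z_c; mantle fills any gap and the z_c terms cancel.
Column A: 3.39×2960 + 38.1×2690 + (z_c − 41.49)×3340
Column B: 3.3×0 + x×2660 + (z_c − 3.3 − 0 − x)×3340
The z_c×3340 term appears on both sides and cancels. Collect the known terms of each column as K = Σ(ρt)_known − 3340 × (depth of known layers): K_A = 112523.4 − 3340×41.49 = −26053.2; K_B = 0 − 3340×(3.3 + 0) = −11022.
Balance: K_A = K_B − x×(3340 − 2660), so x = (K_B − K_A)/(3340 − 2660) = 15031.2/680 = 22.1 km.

22.1 km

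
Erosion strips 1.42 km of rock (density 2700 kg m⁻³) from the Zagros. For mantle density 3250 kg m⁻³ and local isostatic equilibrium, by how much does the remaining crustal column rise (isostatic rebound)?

Unloading: uplift u = e ρ_c/ρ_m = 1.42 km × 2700/3250 = 1.18 km.

1.18 km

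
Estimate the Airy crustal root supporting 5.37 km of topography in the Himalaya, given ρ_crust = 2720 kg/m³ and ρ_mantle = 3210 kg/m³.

29.8 km

By Archimedes' principle applied to the lithosphere: the weight of the topography is balanced by the buoyancy of the root, ρ_c h = (ρ_m − ρ_c) r.
r = h · ρ_c / (ρ_m − ρ_c) = 5.37 km × 2720 / (3210 − 2720) = 29.8 km.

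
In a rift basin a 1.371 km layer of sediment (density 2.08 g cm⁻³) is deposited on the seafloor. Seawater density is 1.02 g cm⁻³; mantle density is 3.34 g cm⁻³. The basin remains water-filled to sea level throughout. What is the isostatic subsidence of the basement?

0.626 km

Submarine loading: the sediment displaces seawater, and the subsidence is in turn flooded, so s (ρ_m − ρ_w) = t (ρ_sed − ρ_w).
s = 1.371 km × (2.08 − 1.02) / (3.34 − 1.02) = 0.626 km.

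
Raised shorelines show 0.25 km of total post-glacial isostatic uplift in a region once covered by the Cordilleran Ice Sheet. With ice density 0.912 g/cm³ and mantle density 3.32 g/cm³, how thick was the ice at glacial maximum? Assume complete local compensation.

u = t ρ_ice/ρ_m → t = u ρ_m/ρ_ice = 0.25 km × 3.32/0.912 = 0.91 km.

0.91 km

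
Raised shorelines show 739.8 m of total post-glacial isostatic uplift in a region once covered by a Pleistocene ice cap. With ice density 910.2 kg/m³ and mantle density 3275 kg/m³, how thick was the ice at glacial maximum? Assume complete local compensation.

u = t ρ_ice/ρ_m → t = u ρ_m/ρ_ice = 739.8 m × 3275/910.2 = 2660 m.

2660 m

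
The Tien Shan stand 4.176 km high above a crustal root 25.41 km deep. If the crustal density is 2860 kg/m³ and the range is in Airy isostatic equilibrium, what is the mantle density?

Airy balance: ρ_c h = (ρ_m − ρ_c) r → ρ_m = ρ_c (1 + h/r).
ρ_m = 2860 × (1 + 4.176 km/25.41 km) = 3330 kg/m³.

3330 kg/m³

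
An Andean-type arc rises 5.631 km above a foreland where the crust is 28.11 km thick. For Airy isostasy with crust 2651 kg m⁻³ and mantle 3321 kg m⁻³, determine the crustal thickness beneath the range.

56 km

Root depth r = h ρ_c / (ρ_m − ρ_c) = 5.631 km × 2651 / 670 = 22.28 km.
Total thickness = T + h + r = 28.11 km + 5.631 km + 22.28 km = 56 km.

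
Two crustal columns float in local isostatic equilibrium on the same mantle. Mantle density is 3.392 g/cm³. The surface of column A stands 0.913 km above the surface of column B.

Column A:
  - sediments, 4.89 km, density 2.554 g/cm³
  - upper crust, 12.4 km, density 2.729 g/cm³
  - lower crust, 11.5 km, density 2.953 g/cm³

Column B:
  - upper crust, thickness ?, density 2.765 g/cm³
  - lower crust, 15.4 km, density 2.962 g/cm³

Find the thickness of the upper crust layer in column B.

12.2 km

Take the compensation level at the base of the deeper column (depth z_c below the surface of column A) and equate Σ ρ_i t_i down to z_c; mantle fills any gap and the z_c terms cancel.
Column A: 4.89×2.554 + 12.4×2.729 + 11.5×2.953 + (z_c − 28.79)×3.392
Column B: 0.913×0 + x×2.765 + 15.4×2.962 + (z_c − 0.913 − 15.4 − x)×3.392
The z_c×3.392 term appears on both sides and cancels. Collect the known terms of each column as K = Σ(ρt)_known − 3.392 × (depth of known layers): K_A = 80.28816 − 3.392×28.79 = −17.36752; K_B = 45.6148 − 3.392×(0.913 + 15.4) = −9.718896.
Balance: K_A = K_B − x×(3.392 − 2.765), so x = (K_B − K_A)/(3.392 − 2.765) = 7.64862/0.627 = 12.2 km.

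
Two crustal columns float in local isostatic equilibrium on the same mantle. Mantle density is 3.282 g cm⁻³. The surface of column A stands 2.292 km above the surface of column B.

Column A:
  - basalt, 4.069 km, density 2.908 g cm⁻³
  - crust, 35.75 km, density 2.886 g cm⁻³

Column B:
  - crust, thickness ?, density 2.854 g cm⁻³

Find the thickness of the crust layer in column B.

Take the compensation level at the base of the deeper column (depth z_c below the surface of column A) and equate Σ ρ_i t_i down to z_c; mantle fills any gap and the z_c terms cancel.
Column A: 4.069×2.908 + 35.75×2.886 + (z_c − 39.819)×3.282
Column B: 2.292×0 + x×2.854 + (z_c − 2.292 − 0 − x)×3.282
The z_c×3.282 term appears on both sides and cancels. Collect the known terms of each column as K = Σ(ρt)_known − 3.282 × (depth of known layers): K_A = 115.007152 − 3.282×39.819 = −15.678806; K_B = 0 − 3.282×(2.292 + 0) = −7.522344.
Balance: K_A = K_B − x×(3.282 − 2.854), so x = (K_B − K_A)/(3.282 − 2.854) = 8.15646/0.428 = 19.1 km.

19.1 km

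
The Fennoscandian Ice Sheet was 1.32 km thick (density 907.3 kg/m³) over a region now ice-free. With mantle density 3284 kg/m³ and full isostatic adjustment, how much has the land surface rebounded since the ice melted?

0.365 km

Removing the load lets mantle flow back in; uplift u satisfies ρ_ice t = ρ_m u.
u = t ρ_ice/ρ_m = 1.32 km × 907.3/3284 = 0.365 km.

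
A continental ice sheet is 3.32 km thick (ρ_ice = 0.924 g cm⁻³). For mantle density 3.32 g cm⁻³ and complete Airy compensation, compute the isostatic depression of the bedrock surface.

0.924 km

By Archimedes' principle applied to the lithosphere: the ice load ρ_ice t is balanced by mantle displaced below, ρ_m s.
s = t ρ_ice / ρ_m = 3.32 km × 0.924/3.32 = 0.924 km.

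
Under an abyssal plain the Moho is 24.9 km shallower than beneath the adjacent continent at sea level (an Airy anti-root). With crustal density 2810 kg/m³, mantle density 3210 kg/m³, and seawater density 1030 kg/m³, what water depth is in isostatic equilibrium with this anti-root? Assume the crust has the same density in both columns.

5.6 km

Replacing a thickness d of crust by seawater at the top must be balanced by replacing crust with mantle at the base: d (ρ_c − ρ_w) = a (ρ_m − ρ_c).
d = a (ρ_m − ρ_c)/(ρ_c − ρ_w) = 24.9 km × 400/1780 = 5.6 km.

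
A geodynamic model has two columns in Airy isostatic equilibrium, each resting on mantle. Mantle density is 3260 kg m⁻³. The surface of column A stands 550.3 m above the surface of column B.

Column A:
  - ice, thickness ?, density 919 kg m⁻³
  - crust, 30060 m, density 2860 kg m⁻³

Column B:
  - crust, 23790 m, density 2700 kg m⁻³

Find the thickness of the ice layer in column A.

1320 m

Take the compensation level at the base of the deeper column (depth z_c below the surface of column A) and equate Σ ρ_i t_i down to z_c; mantle fills any gap and the z_c terms cancel.
Column A: x×919 + 30060×2860 + (z_c − 30060 − x)×3260
Column B: 550.3×0 + 23790×2700 + (z_c − 550.3 − 23790)×3260
The z_c×3260 term appears on both sides and cancels. Collect the known terms of each column as K = Σ(ρt)_known − 3260 × (depth of known layers): K_A = 85971600 − 3260×30060 = −12024000; K_B = 64233000 − 3260×(550.3 + 23790) = −15116378.
Balance: K_A − x×(3260 − 919) = K_B, so x = (K_A − K_B)/(3260 − 919) = 3092380/2341 = 1320 m.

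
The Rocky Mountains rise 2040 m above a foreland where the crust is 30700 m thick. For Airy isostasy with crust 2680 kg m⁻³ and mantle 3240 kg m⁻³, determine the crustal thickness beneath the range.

Root depth r = h ρ_c / (ρ_m − ρ_c) = 2040 m × 2680 / 560 = 9763 m.
Total thickness = T + h + r = 30700 m + 2040 m + 9763 m = 42500 m.

42500 m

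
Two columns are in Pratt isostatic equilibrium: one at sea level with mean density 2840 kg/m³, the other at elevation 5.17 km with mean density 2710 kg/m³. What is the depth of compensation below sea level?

108 km

ρ_ref D = ρ (D + h) → D (ρ_ref − ρ) = ρ h.
D = ρ h/(ρ_ref − ρ) = 2710 × 5.17 km/(2840 − 2710) = 108 km.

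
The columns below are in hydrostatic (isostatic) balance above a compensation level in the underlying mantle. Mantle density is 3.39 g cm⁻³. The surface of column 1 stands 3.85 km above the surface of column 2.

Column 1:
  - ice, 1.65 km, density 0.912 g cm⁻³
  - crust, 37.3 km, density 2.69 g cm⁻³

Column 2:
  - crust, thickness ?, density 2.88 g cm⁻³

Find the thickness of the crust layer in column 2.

33.6 km

Take the compensation level at the base of the deeper column (depth z_c below the surface of column 1) and equate Σ ρ_i t_i down to z_c; mantle fills any gap and the z_c terms cancel.
Column 1: 1.65×0.912 + 37.3×2.69 + (z_c − 38.95)×3.39
Column 2: 3.85×0 + x×2.88 + (z_c − 3.85 − 0 − x)×3.39
The z_c×3.39 term appears on both sides and cancels. Collect the known terms of each column as K = Σ(ρt)_known − 3.39 × (depth of known layers): K_1 = 101.8418 − 3.39×38.95 = −30.1987; K_2 = 0 − 3.39×(3.85 + 0) = −13.0515.
Balance: K_1 = K_2 − x×(3.39 − 2.88), so x = (K_2 − K_1)/(3.39 − 2.88) = 17.1472/0.51 = 33.6 km.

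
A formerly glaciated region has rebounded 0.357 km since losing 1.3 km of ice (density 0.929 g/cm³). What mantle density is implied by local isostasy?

ρ_m = ρ_ice t / u = 0.929 × 1.3 km/0.357 km = 3.38 g/cm³.

3.38 g/cm³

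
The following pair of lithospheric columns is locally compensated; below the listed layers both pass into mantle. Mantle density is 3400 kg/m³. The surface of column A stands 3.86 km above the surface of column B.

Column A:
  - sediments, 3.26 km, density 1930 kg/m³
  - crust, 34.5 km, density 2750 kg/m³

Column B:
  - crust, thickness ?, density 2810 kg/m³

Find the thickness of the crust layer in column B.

23.9 km

Take the compensation level at the base of the deeper column (depth z_c below the surface of column A) and equate Σ ρ_i t_i down to z_c; mantle fills any gap and the z_c terms cancel.
Column A: 3.26×1930 + 34.5×2750 + (z_c − 37.76)×3400
Column B: 3.86×0 + x×2810 + (z_c − 3.86 − 0 − x)×3400
The z_c×3400 term appears on both sides and cancels. Collect the known terms of each column as K = Σ(ρt)_known − 3400 × (depth of known layers): K_A = 101166.8 − 3400×37.76 = −27217.2; K_B = 0 − 3400×(3.86 + 0) = −13124.
Balance: K_A = K_B − x×(3400 − 2810), so x = (K_B − K_A)/(3400 − 2810) = 14093.2/590 = 23.9 km.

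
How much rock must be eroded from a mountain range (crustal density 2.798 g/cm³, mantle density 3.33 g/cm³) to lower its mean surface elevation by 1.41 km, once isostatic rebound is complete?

Net drop Δ = e − u = e − e ρ_c/ρ_m = e (ρ_m − ρ_c)/ρ_m.
e = Δ ρ_m/(ρ_m − ρ_c) = 1.41 km × 3.33/0.532 = 8.83 km.

8.83 km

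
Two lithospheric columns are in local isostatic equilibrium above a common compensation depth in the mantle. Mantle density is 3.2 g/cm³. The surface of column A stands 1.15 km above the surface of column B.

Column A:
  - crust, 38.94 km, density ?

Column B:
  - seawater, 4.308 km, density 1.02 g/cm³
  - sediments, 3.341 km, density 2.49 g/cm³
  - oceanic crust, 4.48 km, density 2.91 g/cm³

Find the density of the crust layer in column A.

Take the compensation level at the base of the deeper column (depth z_c below the surface of column A) and equate Σ ρ_i t_i down to z_c; mantle fills any gap and the z_c terms cancel.
Column A: 38.94×ρ + (z_c − 38.94)×3.2
Column B: 1.15×0 + 4.308×1.02 + 3.341×2.49 + 4.48×2.91 + (z_c − 1.15 − 12.129)×3.2
The z_c×3.2 term appears on both sides and cancels. Collect the known terms of each column as K = Σ(ρt)_known − 3.2 × (depth of known layers): K_A = 0 − 3.2×38.94 = −124.608; K_B = 25.75005 − 3.2×(1.15 + 12.129) = −16.74275.
Balance: K_A + 38.94×ρ = K_B, so ρ = (K_B − K_A)/38.94 = 107.865/38.94 = 2.77 g/cm³.

2.77 g/cm³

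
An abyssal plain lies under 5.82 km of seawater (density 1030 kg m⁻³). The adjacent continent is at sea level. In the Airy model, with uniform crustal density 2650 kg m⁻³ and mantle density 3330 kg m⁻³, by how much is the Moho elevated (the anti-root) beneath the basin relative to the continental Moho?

13.9 km

By Archimedes' principle applied to the lithosphere: replacing crust with seawater at the top is compensated by replacing crust with mantle at the base: d (ρ_c − ρ_w) = a (ρ_m − ρ_c).
a = d (ρ_c − ρ_w)/(ρ_m − ρ_c) = 5.82 km × 1620/680 = 13.9 km.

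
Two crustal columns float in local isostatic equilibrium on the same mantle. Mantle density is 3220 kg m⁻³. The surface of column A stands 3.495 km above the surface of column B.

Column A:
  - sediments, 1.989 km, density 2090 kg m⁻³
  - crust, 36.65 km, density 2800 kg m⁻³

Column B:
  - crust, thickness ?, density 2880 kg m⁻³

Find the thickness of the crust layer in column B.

18.8 km

Take the compensation level at the base of the deeper column (depth z_c below the surface of column A) and equate Σ ρ_i t_i down to z_c; mantle fills any gap and the z_c terms cancel.
Column A: 1.989×2090 + 36.65×2800 + (z_c − 38.639)×3220
Column B: 3.495×0 + x×2880 + (z_c − 3.495 − 0 − x)×3220
The z_c×3220 term appears on both sides and cancels. Collect the known terms of each column as K = Σ(ρt)_known − 3220 × (depth of known layers): K_A = 106777.01 − 3220×38.639 = −17640.57; K_B = 0 − 3220×(3.495 + 0) = −11253.9.
Balance: K_A = K_B − x×(3220 − 2880), so x = (K_B − K_A)/(3220 − 2880) = 6386.67/340 = 18.8 km.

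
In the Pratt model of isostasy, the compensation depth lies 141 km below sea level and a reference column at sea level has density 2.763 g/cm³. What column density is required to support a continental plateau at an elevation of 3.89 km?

Pratt balance: ρ_ref D = ρ (D + h).
ρ = ρ_ref D/(D + h) = 2.763 × 141 km/(141 km + 3.89 km) = 2.69 g/cm³.

2.69 g/cm³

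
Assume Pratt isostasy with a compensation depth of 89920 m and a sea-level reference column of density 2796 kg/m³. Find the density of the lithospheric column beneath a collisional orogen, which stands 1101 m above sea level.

2760 kg/m³

Pratt balance: ρ_ref D = ρ (D + h).
ρ = ρ_ref D/(D + h) = 2796 × 89920 m/(89920 m + 1101 m) = 2760 kg/m³.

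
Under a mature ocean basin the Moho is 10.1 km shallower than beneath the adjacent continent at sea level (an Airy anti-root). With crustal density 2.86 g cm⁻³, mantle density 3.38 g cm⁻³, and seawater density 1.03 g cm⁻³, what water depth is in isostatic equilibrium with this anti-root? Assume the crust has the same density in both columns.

2.87 km

Replacing a thickness d of crust by seawater at the top must be balanced by replacing crust with mantle at the base: d (ρ_c − ρ_w) = a (ρ_m − ρ_c).
d = a (ρ_m − ρ_c)/(ρ_c − ρ_w) = 10.1 km × 0.52/1.83 = 2.87 km.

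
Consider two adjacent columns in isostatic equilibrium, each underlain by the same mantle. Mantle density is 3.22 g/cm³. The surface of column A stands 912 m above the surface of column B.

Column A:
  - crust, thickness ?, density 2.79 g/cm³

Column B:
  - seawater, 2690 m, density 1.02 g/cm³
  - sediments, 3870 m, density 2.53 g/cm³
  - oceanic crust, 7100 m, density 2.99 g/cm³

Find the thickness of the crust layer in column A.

Take the compensation level at the base of the deeper column (depth z_c below the surface of column A) and equate Σ ρ_i t_i down to z_c; mantle fills any gap and the z_c terms cancel.
Column A: x×2.79 + (z_c − 0 − x)×3.22
Column B: 912×0 + 2690×1.02 + 3870×2.53 + 7100×2.99 + (z_c − 912 − 13660)×3.22
The z_c×3.22 term appears on both sides and cancels. Collect the known terms of each column as K = Σ(ρt)_known − 3.22 × (depth of known layers): K_A = 0 − 3.22×0 = 0; K_B = 33763.9 − 3.22×(912 + 13660) = −13157.94.
Balance: K_A − x×(3.22 − 2.79) = K_B, so x = (K_A − K_B)/(3.22 − 2.79) = 13157.9/0.43 = 30600 m.

30600 m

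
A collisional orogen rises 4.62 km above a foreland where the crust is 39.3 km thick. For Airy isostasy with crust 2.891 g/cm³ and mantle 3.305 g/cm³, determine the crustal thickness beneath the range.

Root depth r = h ρ_c / (ρ_m − ρ_c) = 4.62 km × 2.891 / 0.414 = 32.26 km.
Total thickness = T + h + r = 39.3 km + 4.62 km + 32.26 km = 76.2 km.

76.2 km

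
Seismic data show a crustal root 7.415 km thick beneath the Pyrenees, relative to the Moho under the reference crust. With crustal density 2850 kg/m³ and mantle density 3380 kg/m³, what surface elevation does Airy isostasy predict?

1.38 km

For local isostatic compensation: ρ_c h = (ρ_m − ρ_c) r.
h = r (ρ_m − ρ_c) / ρ_c = 7.415 km × (3380 − 2850) / 2850 = 1.38 km.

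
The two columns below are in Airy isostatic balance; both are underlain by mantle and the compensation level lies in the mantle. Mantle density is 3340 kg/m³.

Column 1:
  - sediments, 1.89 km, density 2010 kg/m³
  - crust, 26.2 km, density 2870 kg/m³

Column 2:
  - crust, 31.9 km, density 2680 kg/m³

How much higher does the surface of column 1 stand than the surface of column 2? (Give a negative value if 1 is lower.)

For any compensation level in the mantle, the mantle terms cancel and isostasy reduces to e = (Σt_1 − Σt_2) − (Σ(ρt)_1 − Σ(ρt)_2) / ρ_m.
Σt_1 = 28.09 km; Σt_2 = 31.9 km; Σ(ρt)_1 = 78992.9; Σ(ρt)_2 = 85492 (in km·kg/m³).
e = (28.09 − 31.9) − (78992.9 − 85492) / 3340 = −1.86 km.

−1.86 km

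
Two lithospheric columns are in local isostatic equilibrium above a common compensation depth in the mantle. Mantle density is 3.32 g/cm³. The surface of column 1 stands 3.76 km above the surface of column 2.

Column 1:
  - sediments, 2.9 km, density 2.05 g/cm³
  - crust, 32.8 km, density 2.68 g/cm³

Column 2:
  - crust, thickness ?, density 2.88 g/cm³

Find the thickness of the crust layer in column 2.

Take the compensation level at the base of the deeper column (depth z_c below the surface of column 1) and equate Σ ρ_i t_i down to z_c; mantle fills any gap and the z_c terms cancel.
Column 1: 2.9×2.05 + 32.8×2.68 + (z_c − 35.7)×3.32
Column 2: 3.76×0 + x×2.88 + (z_c − 3.76 − 0 − x)×3.32
The z_c×3.32 term appears on both sides and cancels. Collect the known terms of each column as K = Σ(ρt)_known − 3.32 × (depth of known layers): K_1 = 93.849 − 3.32×35.7 = −24.675; K_2 = 0 − 3.32×(3.76 + 0) = −12.4832.
Balance: K_1 = K_2 − x×(3.32 − 2.88), so x = (K_2 − K_1)/(3.32 − 2.88) = 12.1918/0.44 = 27.7 km.

27.7 km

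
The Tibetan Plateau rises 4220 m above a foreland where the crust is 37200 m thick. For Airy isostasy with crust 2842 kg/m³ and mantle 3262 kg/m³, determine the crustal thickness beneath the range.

70000 m

Root depth r = h ρ_c / (ρ_m − ρ_c) = 4220 m × 2842 / 420 = 28560 m.
Total thickness = T + h + r = 37200 m + 4220 m + 28560 m = 70000 m.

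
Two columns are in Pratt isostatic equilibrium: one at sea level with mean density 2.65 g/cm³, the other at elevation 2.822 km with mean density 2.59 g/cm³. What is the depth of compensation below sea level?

122 km

ρ_ref D = ρ (D + h) → D (ρ_ref − ρ) = ρ h.
D = ρ h/(ρ_ref − ρ) = 2.59 × 2.822 km/(2.65 − 2.59) = 122 km.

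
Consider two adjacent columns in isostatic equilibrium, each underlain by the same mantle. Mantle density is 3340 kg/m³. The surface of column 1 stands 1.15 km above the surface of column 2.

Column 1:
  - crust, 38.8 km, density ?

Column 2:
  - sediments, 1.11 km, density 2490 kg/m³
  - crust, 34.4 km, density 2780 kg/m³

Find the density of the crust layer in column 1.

2720 kg/m³

Take the compensation level at the base of the deeper column (depth z_c below the surface of column 1) and equate Σ ρ_i t_i down to z_c; mantle fills any gap and the z_c terms cancel.
Column 1: 38.8×ρ + (z_c − 38.8)×3340
Column 2: 1.15×0 + 1.11×2490 + 34.4×2780 + (z_c − 1.15 − 35.51)×3340
The z_c×3340 term appears on both sides and cancels. Collect the known terms of each column as K = Σ(ρt)_known − 3340 × (depth of known layers): K_1 = 0 − 3340×38.8 = −129592; K_2 = 98395.9 − 3340×(1.15 + 35.51) = −24048.5.
Balance: K_1 + 38.8×ρ = K_2, so ρ = (K_2 − K_1)/38.8 = 105544/38.8 = 2720 kg/m³.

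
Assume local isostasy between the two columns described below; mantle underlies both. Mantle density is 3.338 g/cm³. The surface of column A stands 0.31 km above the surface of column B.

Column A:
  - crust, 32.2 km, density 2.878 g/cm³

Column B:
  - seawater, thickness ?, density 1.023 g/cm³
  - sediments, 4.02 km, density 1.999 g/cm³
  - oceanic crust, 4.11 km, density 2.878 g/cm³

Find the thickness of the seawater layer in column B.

Take the compensation level at the base of the deeper column (depth z_c below the surface of column A) and equate Σ ρ_i t_i down to z_c; mantle fills any gap and the z_c terms cancel.
Column A: 32.2×2.878 + (z_c − 32.2)×3.338
Column B: 0.31×0 + x×1.023 + 4.02×1.999 + 4.11×2.878 + (z_c − 0.31 − 8.13 − x)×3.338
The z_c×3.338 term appears on both sides and cancels. Collect the known terms of each column as K = Σ(ρt)_known − 3.338 × (depth of known layers): K_A = 92.6716 − 3.338×32.2 = −14.812; K_B = 19.86456 − 3.338×(0.31 + 8.13) = −8.30816.
Balance: K_A = K_B − x×(3.338 − 1.023), so x = (K_B − K_A)/(3.338 − 1.023) = 6.50384/2.315 = 2.81 km.

2.81 km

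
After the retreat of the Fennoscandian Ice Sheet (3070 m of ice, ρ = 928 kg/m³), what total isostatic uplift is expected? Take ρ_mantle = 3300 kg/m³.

863 m

Removing the load lets mantle flow back in; uplift u satisfies ρ_ice t = ρ_m u.
u = t ρ_ice/ρ_m = 3070 m × 928/3300 = 863 m.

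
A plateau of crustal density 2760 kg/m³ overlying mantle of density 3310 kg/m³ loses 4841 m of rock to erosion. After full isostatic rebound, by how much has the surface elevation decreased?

Rebound u = e ρ_c/ρ_m = 4841 m × 2760/3310 = 4037 m.
Net surface drop = e − u = 4841 m − 4037 m = e (ρ_m − ρ_c)/ρ_m = 804 m.

804 m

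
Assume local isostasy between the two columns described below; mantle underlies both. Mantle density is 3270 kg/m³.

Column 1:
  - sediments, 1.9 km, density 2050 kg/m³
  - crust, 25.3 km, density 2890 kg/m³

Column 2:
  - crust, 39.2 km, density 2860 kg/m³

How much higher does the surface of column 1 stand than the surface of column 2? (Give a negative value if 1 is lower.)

For any compensation level in the mantle, the mantle terms cancel and isostasy reduces to e = (Σt_1 − Σt_2) − (Σ(ρt)_1 − Σ(ρt)_2) / ρ_m.
Σt_1 = 27.2 km; Σt_2 = 39.2 km; Σ(ρt)_1 = 77012; Σ(ρt)_2 = 112112 (in km·kg/m³).
e = (27.2 − 39.2) − (77012 − 112112) / 3270 = −1.27 km.

−1.27 km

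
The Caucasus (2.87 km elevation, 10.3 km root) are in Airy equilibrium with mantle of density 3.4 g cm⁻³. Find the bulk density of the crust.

ρ_c h = (ρ_m − ρ_c) r → ρ_c (h + r) = ρ_m r → ρ_c = ρ_m r / (h + r).
ρ_c = 3.4 × 10.3 km / (2.87 km + 10.3 km) = 2.66 g cm⁻³.

2.66 g cm⁻³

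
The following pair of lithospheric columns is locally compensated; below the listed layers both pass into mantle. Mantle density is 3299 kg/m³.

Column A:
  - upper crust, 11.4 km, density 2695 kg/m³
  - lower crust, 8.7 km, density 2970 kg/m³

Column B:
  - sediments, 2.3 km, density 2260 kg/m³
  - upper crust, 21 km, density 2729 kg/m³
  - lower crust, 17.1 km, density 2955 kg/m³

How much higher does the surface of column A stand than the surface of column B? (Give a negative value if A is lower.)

−3.18 km

For any compensation level in the mantle, the mantle terms cancel and isostasy reduces to e = (Σt_A − Σt_B) − (Σ(ρt)_A − Σ(ρt)_B) / ρ_m.
Σt_A = 20.1 km; Σt_B = 40.4 km; Σ(ρt)_A = 56562; Σ(ρt)_B = 113037.5 (in km·kg/m³).
e = (20.1 − 40.4) − (56562 − 113037.5) / 3299 = −3.18 km.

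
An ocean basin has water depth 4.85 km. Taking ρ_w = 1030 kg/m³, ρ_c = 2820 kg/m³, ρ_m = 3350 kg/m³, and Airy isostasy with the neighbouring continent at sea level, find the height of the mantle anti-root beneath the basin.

Equating mass per unit area of the two columns: replacing crust with seawater at the top is compensated by replacing crust with mantle at the base: d (ρ_c − ρ_w) = a (ρ_m − ρ_c).
a = d (ρ_c − ρ_w)/(ρ_m − ρ_c) = 4.85 km × 1790/530 = 16.4 km.

16.4 km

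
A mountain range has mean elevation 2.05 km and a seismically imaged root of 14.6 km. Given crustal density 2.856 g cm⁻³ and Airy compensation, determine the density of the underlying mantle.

Airy balance: ρ_c h = (ρ_m − ρ_c) r → ρ_m = ρ_c (1 + h/r).
ρ_m = 2.856 × (1 + 2.05 km/14.6 km) = 3.26 g cm⁻³.

3.26 g cm⁻³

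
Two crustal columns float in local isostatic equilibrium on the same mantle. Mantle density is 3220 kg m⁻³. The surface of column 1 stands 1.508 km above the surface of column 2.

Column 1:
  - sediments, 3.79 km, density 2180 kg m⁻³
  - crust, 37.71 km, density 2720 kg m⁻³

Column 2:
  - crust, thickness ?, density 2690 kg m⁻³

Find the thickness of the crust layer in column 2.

33.9 km

Take the compensation level at the base of the deeper column (depth z_c below the surface of column 1) and equate Σ ρ_i t_i down to z_c; mantle fills any gap and the z_c terms cancel.
Column 1: 3.79×2180 + 37.71×2720 + (z_c − 41.5)×3220
Column 2: 1.508×0 + x×2690 + (z_c − 1.508 − 0 − x)×3220
The z_c×3220 term appears on both sides and cancels. Collect the known terms of each column as K = Σ(ρt)_known − 3220 × (depth of known layers): K_1 = 110833.4 − 3220×41.5 = −22796.6; K_2 = 0 − 3220×(1.508 + 0) = −4855.76.
Balance: K_1 = K_2 − x×(3220 − 2690), so x = (K_2 − K_1)/(3220 − 2690) = 17940.8/530 = 33.9 km.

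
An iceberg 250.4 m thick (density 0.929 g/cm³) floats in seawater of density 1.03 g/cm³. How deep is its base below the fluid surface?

Draft d = t ρ_obj/ρ_fluid = 250.4 m × 0.929/1.03 = 226 m.

226 m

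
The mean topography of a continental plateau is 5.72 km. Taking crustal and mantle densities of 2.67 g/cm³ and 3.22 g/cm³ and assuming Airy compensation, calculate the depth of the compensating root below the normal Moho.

27.8 km

In Airy isostatic equilibrium: the weight of the topography is balanced by the buoyancy of the root, ρ_c h = (ρ_m − ρ_c) r.
r = h · ρ_c / (ρ_m − ρ_c) = 5.72 km × 2.67 / (3.22 − 2.67) = 27.8 km.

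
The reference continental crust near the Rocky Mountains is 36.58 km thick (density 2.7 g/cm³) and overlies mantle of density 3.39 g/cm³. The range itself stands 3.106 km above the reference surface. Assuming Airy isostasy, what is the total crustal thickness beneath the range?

51.8 km

Root depth r = h ρ_c / (ρ_m − ρ_c) = 3.106 km × 2.7 / 0.69 = 12.15 km.
Total thickness = T + h + r = 36.58 km + 3.106 km + 12.15 km = 51.8 km.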